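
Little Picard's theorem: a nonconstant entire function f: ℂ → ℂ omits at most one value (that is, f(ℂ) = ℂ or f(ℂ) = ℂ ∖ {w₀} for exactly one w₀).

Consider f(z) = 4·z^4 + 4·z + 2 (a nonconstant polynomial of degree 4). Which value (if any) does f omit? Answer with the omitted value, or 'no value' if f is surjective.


Little Picard bounds the complement of f(ℂ) to at most one point.
For every w ∈ ℂ, the equation p(z) − w = 0 is a nonconstant polynomial in z and hence has at least one root by the fundamental theorem of algebra. So p is surjective onto ℂ, omitting no value.

Omitted value: no value.


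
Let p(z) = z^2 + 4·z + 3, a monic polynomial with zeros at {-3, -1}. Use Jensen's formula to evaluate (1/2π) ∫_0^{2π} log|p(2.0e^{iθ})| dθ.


Zeros: -3, -1; r = 2.0.
Inside |z| < r: -1. Outside (|z| ≥ r): -3.
p(0) = 3, so log|p(0)| = log(3) = 1.0986.
Apply Jensen: I(r) = log|p(0)| + Σ_k log(r/|z_k|), summed over zeros inside |z| < r.
  log(r/|z_k|) for z_k = -1: log(2.0/1) = 0.6931
  Outside zeros (-3) contribute nothing to the Jensen sum.
Sum over inside zeros: 0.6931.
I(r) = log|p(0)| + (inside sum) = 1.0986 + 0.6931 = 1.7918.
Note: since some zeros are outside |z| ≤ r, the simplified n·log(r) form does NOT apply — only the inside zeros contribute.

I(r) ≈ 1.7918.


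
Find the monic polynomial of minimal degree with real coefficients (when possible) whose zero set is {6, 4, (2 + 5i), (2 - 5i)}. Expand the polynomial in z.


The polynomial is p(z) = ∏_{α ∈ S} (z − α), where S = {6, 4, (2 + 5i), (2 - 5i)}.
Expanding the product yields: p(z) = z^4 -14·z^3 + 93·z^2 -386·z + 696.
Note conjugate pairs combine to real quadratics: (z − (2+5i))(z − (2−5i)) = z² − 4z + 29.
The resulting polynomial has degree 4 and real coefficients as required.

p(z) = z^4 -14·z^3 + 93·z^2 -386·z + 696.


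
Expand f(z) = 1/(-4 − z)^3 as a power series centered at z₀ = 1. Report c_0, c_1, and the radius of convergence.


Let w = z − z₀, so z = z₀ + w.
Then -4 − z = -4 − (z₀ + w) = (-4 − z₀) − w = -5 − w.
f(z) = 1/(-5 − w)^3 = (1/(-5)^3) · (1 − w/(-5))^{−3}.
By the binomial series (1−u)^{−3} = Σ_{n≥0} C(n+2, 2) u^n for |u|<1, with u = w/(-5):
  c_n = C(n+2, 2) / (-5)^(n+3).
  c_0 = 1/(-5)^3 = -1/125.
  c_1 = 3/(-5)^4 = 3/625.
The series is valid for |w/d| < 1, i.e. |z − z₀| < |d|.
Radius of convergence: R = |-4 − z₀| = |-5| = 5 (distance from z₀ to the singularity z = -4).

c_0 = -1/125, c_1 = 3/625; R = 5.


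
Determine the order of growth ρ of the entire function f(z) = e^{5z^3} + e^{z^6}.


Each summand is entire of order 3 and 6 respectively (as in the single-exponential case). The order of a sum is at most the max of the orders, so ρ ≤ 6. For the lower bound: on |z|=r choose arg z so that 1z^6 is real positive; then |e^{1z^6}| = e^{1r^6} while |e^{5z^3}| ≤ e^{5r^3} = o(e^{1r^6}). So |f| ≥ e^{1r^6}(1 − o(1)) and ρ ≥ 6. Hence ρ = max(3, 6) = 6.
Therefore ρ = 6.

Order ρ = 6.


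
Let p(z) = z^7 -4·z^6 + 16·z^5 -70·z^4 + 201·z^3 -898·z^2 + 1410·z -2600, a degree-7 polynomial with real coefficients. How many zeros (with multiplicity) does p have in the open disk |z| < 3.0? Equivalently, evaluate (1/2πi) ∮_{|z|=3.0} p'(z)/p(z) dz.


The zeros of p are: (1 + 3i), (1 - 3i), 4, (-2 + 3i), (-2 - 3i), (1 + 2i), (1 - 2i).
Their magnitudes are: 3.162, 3.162, 4, 3.606, 3.606, 2.236, 2.236.
Zeros with |z| < R = 3.0: (1 + 2i), (1 - 2i).
Count = 2.
By the argument principle, (1/2πi) ∮_{|z|=R} p'(z)/p(z) dz equals exactly this count.

Number of zeros inside |z| < 3.0: 2.


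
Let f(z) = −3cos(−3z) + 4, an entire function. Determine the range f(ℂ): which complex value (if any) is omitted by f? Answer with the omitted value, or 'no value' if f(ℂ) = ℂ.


Little Picard bounds the complement of f(ℂ) to at most one point.
cos is entire and surjective onto ℂ: for every w ∈ ℂ, cos(ζ) = w has a solution ζ ∈ ℂ (e.g., via the complex inverse arccos). With ζ = −3z this gives z = ζ/(-3). Then -3·cos(−3z) takes every value in -3·ℂ = ℂ, and adding 4 is a bijection of ℂ. So f is surjective and omits no value. (Note: only on the real line is cos bounded by [−1, 1].)

Omitted value: no value.


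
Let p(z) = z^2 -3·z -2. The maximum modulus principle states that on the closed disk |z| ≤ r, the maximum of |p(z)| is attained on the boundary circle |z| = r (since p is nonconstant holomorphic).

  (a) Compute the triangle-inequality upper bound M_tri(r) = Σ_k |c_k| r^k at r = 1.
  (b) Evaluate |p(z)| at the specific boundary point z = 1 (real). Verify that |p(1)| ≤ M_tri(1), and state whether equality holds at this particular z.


Coefficients: c_0 = -2, c_1 = -3, c_2 = 1. Radius r = 1.
Part (a). Triangle bound: M_tri(r) = Σ_k |c_k| r^k
  = |-2|·1^0 + |-3|·1^1 + |1|·1^2
  = 2 + 3 + 1 = 6.
This bounds M(r) := max_{|z|=r} |p(z)| from above; equality holds iff all terms c_k z^k can be made to align in phase at a single z on |z|=r.
Part (b). At z = 1 (real, on the circle |z| = r):
  p(1) = (-2)·1^0 + (-3)·1^1 + (1)·1^2 = -4.
  |p(1)| = 4.
Check: |p(1)| = 4 ≤ 6 = M_tri(1). ✓ Equality does not hold at z = 1 (the coefficients have mixed signs, so the terms do not all align in phase there).

M_tri(1) = 6; |p(1)| = 4; equality at z=1: no.


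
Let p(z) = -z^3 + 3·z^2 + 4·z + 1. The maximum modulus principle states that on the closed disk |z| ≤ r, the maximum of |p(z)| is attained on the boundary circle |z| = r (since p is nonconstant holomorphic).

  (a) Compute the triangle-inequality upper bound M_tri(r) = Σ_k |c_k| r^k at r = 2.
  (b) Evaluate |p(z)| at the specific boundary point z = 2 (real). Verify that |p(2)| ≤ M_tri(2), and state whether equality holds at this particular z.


Coefficients: c_0 = 1, c_1 = 4, c_2 = 3, c_3 = -1. Radius r = 2.
Part (a). Triangle bound: M_tri(r) = Σ_k |c_k| r^k
  = |1|·2^0 + |4|·2^1 + |3|·2^2 + |-1|·2^3
  = 1 + 8 + 12 + 8 = 29.
This bounds M(r) := max_{|z|=r} |p(z)| from above; equality holds iff all terms c_k z^k can be made to align in phase at a single z on |z|=r.
Part (b). At z = 2 (real, on the circle |z| = r):
  p(2) = (1)·2^0 + (4)·2^1 + (3)·2^2 + (-1)·2^3 = 13.
  |p(2)| = 13.
Check: |p(2)| = 13 ≤ 29 = M_tri(2). ✓ Equality does not hold at z = 2 (the coefficients have mixed signs, so the terms do not all align in phase there).

M_tri(2) = 29; |p(2)| = 13; equality at z=2: no.


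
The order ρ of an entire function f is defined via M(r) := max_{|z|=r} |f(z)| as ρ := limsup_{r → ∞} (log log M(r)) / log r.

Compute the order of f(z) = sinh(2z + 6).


sinh(w) is a linear combination of e^{iw} and e^{−iw} (or e^w, e^{−w} in the hyperbolic case), so |sinh(w)| ≤ e^{|w|}. With w = 2z + 6, |w| ≤ 2|z| + 6 = 2r + 6 on |z| = r, giving M(r) ≤ e^{2r + 6}, so ρ ≤ 1. On a suitable ray (z = it for sin/cos; z = t for sinh/cosh, t real → ∞), |sinh(2z + 6)| grows like e^{2|t|}/2, so ρ ≥ 1. Hence ρ = 1.
Therefore ρ = 1.

Order ρ = 1.


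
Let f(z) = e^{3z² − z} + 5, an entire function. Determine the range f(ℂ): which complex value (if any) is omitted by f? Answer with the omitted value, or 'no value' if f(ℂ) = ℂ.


Little Picard bounds the complement of f(ℂ) to at most one point.
The exponent g(z) = 3z² − z is a nonconstant polynomial, hence surjective onto ℂ. So e^{g(z)} takes every value in {e^w : w ∈ ℂ} = ℂ ∖ {0}. Adding 5 shifts the range to ℂ ∖ {5}. f omits exactly 5.

Omitted value: 5.


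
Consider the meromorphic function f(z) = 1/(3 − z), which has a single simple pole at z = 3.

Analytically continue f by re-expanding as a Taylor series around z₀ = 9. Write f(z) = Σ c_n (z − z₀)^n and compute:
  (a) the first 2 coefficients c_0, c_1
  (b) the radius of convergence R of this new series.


Let w = z − z₀, so z = z₀ + w.
Then 3 − z = 3 − (z₀ + w) = (3 − z₀) − w = -6 − w.
f(z) = 1/(-6 − w) = (1/(-6)) · 1/(1 − w/(-6)) = Σ_{n≥0} w^n / (-6)^(n+1).
So c_n = 1/(-6)^(n+1):
  c_0 = 1/(-6)^1 = -1/6.
  c_1 = 1/(-6)^2 = 1/36.
The series is valid for |w/d| < 1, i.e. |z − z₀| < |d|.
Radius of convergence: R = |3 − z₀| = |-6| = 6 (distance from z₀ to the singularity z = 3).

c_0 = -1/6, c_1 = 1/36; R = 6.


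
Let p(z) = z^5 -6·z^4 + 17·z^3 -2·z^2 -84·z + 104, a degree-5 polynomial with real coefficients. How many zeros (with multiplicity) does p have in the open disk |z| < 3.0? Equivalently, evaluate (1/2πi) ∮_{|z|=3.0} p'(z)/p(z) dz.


The zeros of p are: 2, -2, 2, (2 + 3i), (2 - 3i).
Their magnitudes are: 2, 2, 2, 3.606, 3.606.
Zeros with |z| < R = 3.0: 2, -2, 2.
Count = 3.
By the argument principle, (1/2πi) ∮_{|z|=R} p'(z)/p(z) dz equals exactly this count.

Number of zeros inside |z| < 3.0: 3.


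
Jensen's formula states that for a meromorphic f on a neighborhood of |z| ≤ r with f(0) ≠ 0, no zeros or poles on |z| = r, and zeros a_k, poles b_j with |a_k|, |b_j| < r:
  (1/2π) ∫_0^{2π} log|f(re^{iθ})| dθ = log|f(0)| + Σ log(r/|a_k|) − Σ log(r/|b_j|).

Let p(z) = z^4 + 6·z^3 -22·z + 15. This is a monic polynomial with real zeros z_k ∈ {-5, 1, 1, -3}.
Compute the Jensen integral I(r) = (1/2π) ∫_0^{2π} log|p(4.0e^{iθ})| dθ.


Zeros: -5, -3, 1, 1; r = 4.0.
Inside |z| < r: -3, 1, 1. Outside (|z| ≥ r): -5.
p(0) = 15, so log|p(0)| = log(15) = 2.7081.
Apply Jensen: I(r) = log|p(0)| + Σ_k log(r/|z_k|), summed over zeros inside |z| < r.
  log(r/|z_k|) for z_k = 1: log(4.0/1) = 1.3863
  log(r/|z_k|) for z_k = 1: log(4.0/1) = 1.3863
  log(r/|z_k|) for z_k = -3: log(4.0/3) = 0.2877
  Outside zeros (-5) contribute nothing to the Jensen sum.
Sum over inside zeros: 3.0603.
I(r) = log|p(0)| + (inside sum) = 2.7081 + 3.0603 = 5.7683.
Note: since some zeros are outside |z| ≤ r, the simplified n·log(r) form does NOT apply — only the inside zeros contribute.

I(r) ≈ 5.7683.


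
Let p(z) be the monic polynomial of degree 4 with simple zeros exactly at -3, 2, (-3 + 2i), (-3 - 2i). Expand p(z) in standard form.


The polynomial is p(z) = ∏_{α ∈ S} (z − α), where S = {-3, 2, (-3 + 2i), (-3 - 2i)}.
Expanding the product yields: p(z) = z^4 + 7·z^3 + 13·z^2 -23·z -78.
Note conjugate pairs combine to real quadratics: (z − (-3+2i))(z − (-3−2i)) = z² + 6z + 13.
The resulting polynomial has degree 4 and real coefficients as required.

p(z) = z^4 + 7·z^3 + 13·z^2 -23·z -78.


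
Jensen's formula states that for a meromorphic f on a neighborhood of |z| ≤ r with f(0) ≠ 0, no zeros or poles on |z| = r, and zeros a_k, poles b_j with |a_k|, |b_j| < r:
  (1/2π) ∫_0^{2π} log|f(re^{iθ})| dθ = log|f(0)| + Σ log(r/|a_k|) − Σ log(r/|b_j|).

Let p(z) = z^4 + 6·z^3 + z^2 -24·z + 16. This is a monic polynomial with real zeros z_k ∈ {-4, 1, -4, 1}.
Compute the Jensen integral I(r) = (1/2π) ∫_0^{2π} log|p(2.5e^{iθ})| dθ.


Zeros: -4, -4, 1, 1; r = 2.5.
Inside |z| < r: 1, 1. Outside (|z| ≥ r): -4, -4.
p(0) = 16, so log|p(0)| = log(16) = 2.7726.
Apply Jensen: I(r) = log|p(0)| + Σ_k log(r/|z_k|), summed over zeros inside |z| < r.
  log(r/|z_k|) for z_k = 1: log(2.5/1) = 0.9163
  log(r/|z_k|) for z_k = 1: log(2.5/1) = 0.9163
  Outside zeros (-4, -4) contribute nothing to the Jensen sum.
Sum over inside zeros: 1.8326.
I(r) = log|p(0)| + (inside sum) = 2.7726 + 1.8326 = 4.6052.
Note: since some zeros are outside |z| ≤ r, the simplified n·log(r) form does NOT apply — only the inside zeros contribute.

I(r) ≈ 4.6052.


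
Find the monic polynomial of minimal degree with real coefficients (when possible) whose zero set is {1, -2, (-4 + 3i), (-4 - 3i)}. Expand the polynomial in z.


The polynomial is p(z) = ∏_{α ∈ S} (z − α), where S = {1, -2, (-4 + 3i), (-4 - 3i)}.
Expanding the product yields: p(z) = z^4 + 9·z^3 + 31·z^2 + 9·z -50.
Note conjugate pairs combine to real quadratics: (z − (-4+3i))(z − (-4−3i)) = z² + 8z + 25.
The resulting polynomial has degree 4 and real coefficients as required.

p(z) = z^4 + 9·z^3 + 31·z^2 + 9·z -50.


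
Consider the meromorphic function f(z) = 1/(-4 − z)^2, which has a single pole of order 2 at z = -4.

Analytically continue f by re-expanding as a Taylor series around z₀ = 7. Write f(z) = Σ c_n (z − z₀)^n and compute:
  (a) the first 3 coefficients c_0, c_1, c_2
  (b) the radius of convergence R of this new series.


Let w = z − z₀, so z = z₀ + w.
Then -4 − z = -4 − (z₀ + w) = (-4 − z₀) − w = -11 − w.
f(z) = 1/(-11 − w)^2 = (1/(-11)^2) · (1 − w/(-11))^{−2}.
By the binomial series (1−u)^{−2} = Σ_{n≥0} C(n+1, 1) u^n for |u|<1, with u = w/(-11):
  c_n = C(n+1, 1) / (-11)^(n+2).
  c_0 = 1/(-11)^2 = 1/121.
  c_1 = 2/(-11)^3 = -2/1331.
  c_2 = 3/(-11)^4 = 3/14641.
The series is valid for |w/d| < 1, i.e. |z − z₀| < |d|.
Radius of convergence: R = |-4 − z₀| = |-11| = 11 (distance from z₀ to the singularity z = -4).

c_0 = 1/121, c_1 = -2/1331, c_2 = 3/14641; R = 11.


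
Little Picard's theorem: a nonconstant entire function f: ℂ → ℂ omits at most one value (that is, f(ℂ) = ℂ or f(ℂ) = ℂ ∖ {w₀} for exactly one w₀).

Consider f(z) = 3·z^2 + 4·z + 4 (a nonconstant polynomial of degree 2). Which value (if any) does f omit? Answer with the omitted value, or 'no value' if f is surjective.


Little Picard bounds the complement of f(ℂ) to at most one point.
For every w ∈ ℂ, the equation p(z) − w = 0 is a nonconstant polynomial in z and hence has at least one root by the fundamental theorem of algebra. So p is surjective onto ℂ, omitting no value.

Omitted value: no value.


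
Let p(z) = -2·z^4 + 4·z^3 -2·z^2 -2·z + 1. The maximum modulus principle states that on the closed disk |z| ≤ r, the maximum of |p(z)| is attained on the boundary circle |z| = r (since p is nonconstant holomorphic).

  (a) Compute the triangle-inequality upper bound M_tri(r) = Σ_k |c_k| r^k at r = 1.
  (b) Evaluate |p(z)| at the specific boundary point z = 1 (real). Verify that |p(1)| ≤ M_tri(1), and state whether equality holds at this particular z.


Coefficients: c_0 = 1, c_1 = -2, c_2 = -2, c_3 = 4, c_4 = -2. Radius r = 1.
Part (a). Triangle bound: M_tri(r) = Σ_k |c_k| r^k
  = |1|·1^0 + |-2|·1^1 + |-2|·1^2 + |4|·1^3 + |-2|·1^4
  = 1 + 2 + 2 + 4 + 2 = 11.
This bounds M(r) := max_{|z|=r} |p(z)| from above; equality holds iff all terms c_k z^k can be made to align in phase at a single z on |z|=r.
Part (b). At z = 1 (real, on the circle |z| = r):
  p(1) = (1)·1^0 + (-2)·1^1 + (-2)·1^2 + (4)·1^3 + (-2)·1^4 = -1.
  |p(1)| = 1.
Check: |p(1)| = 1 ≤ 11 = M_tri(1). ✓ Equality does not hold at z = 1 (the coefficients have mixed signs, so the terms do not all align in phase there).

M_tri(1) = 11; |p(1)| = 1; equality at z=1: no.


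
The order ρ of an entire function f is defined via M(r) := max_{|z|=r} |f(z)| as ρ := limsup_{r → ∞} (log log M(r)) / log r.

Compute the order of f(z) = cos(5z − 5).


cos(w) is a linear combination of e^{iw} and e^{−iw} (or e^w, e^{−w} in the hyperbolic case), so |cos(w)| ≤ e^{|w|}. With w = 5z − 5, |w| ≤ 5|z| + 5 = 5r + 5 on |z| = r, giving M(r) ≤ e^{5r + 5}, so ρ ≤ 1. On a suitable ray (z = it for sin/cos; z = t for sinh/cosh, t real → ∞), |cos(5z − 5)| grows like e^{5|t|}/2, so ρ ≥ 1. Hence ρ = 1.
Therefore ρ = 1.

Order ρ = 1.


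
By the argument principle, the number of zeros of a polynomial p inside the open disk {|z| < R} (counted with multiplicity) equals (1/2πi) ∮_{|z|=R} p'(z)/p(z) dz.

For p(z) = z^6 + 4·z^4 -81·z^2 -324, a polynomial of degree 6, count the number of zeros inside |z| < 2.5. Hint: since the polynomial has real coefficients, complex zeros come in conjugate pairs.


The zeros of p are: (0 + 3i), (0 - 3i), 3, -3, (0 + 2i), (0 - 2i).
Their magnitudes are: 3, 3, 3, 3, 2, 2.
Zeros with |z| < R = 2.5: (0 + 2i), (0 - 2i).
Count = 2.
By the argument principle, (1/2πi) ∮_{|z|=R} p'(z)/p(z) dz equals exactly this count.

Number of zeros inside |z| < 2.5: 2.


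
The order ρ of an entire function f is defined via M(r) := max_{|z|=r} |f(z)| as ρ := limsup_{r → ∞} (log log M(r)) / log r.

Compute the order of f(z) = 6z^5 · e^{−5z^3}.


M(r) = max_{|z|=r} |6|·|z|^5·|e^{−5z^3}| = 6·r^5 · e^{5r^3} (the factors attain their maxima compatibly on |z|=r). Then log M(r) = log 6 + 5·log r + 5r^3, dominated by the last term, so log log M(r) ~ 3·log r. The polynomial factor 6z^5 contributes only a log r term and does not affect the order. ρ = 3.
Therefore ρ = 3.

Order ρ = 3.


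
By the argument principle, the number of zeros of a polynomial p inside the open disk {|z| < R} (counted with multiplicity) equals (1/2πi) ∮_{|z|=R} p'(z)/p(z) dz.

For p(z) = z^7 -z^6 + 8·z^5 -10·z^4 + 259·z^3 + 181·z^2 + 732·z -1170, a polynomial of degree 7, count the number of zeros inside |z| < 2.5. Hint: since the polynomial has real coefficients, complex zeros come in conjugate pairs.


The zeros of p are: 1, (-1 + 2i), (-1 - 2i), (-2 + 3i), (-2 - 3i), (3 + 3i), (3 - 3i).
Their magnitudes are: 1, 2.236, 2.236, 3.606, 3.606, 4.243, 4.243.
Zeros with |z| < R = 2.5: 1, (-1 + 2i), (-1 - 2i).
Count = 3.
By the argument principle, (1/2πi) ∮_{|z|=R} p'(z)/p(z) dz equals exactly this count.

Number of zeros inside |z| < 2.5: 3.


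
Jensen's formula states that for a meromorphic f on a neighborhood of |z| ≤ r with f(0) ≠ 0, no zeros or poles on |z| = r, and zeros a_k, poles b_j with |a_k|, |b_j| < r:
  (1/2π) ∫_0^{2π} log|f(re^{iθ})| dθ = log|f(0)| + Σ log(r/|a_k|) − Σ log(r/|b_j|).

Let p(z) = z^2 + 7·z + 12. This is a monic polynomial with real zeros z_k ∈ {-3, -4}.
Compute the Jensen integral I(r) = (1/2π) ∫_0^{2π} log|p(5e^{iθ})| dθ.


Zeros: -4, -3; r = 5.
Inside |z| < r: -4, -3. Outside (|z| ≥ r): ∅.
p(0) = 12, so log|p(0)| = log(12) = 2.4849.
Apply Jensen: I(r) = log|p(0)| + Σ_k log(r/|z_k|), summed over zeros inside |z| < r.
  log(r/|z_k|) for z_k = -3: log(5/3) = 0.5108
  log(r/|z_k|) for z_k = -4: log(5/4) = 0.2231
Sum over inside zeros: 0.7340.
I(r) = log|p(0)| + (inside sum) = 2.4849 + 0.7340 = 3.2189.
Closed form (all zeros inside, monic): I(r) = n·log(r) = 2·log(5) = 3.2189. ✓

I(r) ≈ 3.2189.


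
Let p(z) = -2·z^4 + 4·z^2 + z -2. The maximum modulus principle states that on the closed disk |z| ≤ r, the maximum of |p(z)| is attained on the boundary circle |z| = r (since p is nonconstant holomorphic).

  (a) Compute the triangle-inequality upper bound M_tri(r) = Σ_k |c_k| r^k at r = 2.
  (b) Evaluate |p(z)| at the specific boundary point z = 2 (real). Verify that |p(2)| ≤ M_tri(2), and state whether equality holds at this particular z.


Coefficients: c_0 = -2, c_1 = 1, c_2 = 4, c_3 = 0, c_4 = -2. Radius r = 2.
Part (a). Triangle bound: M_tri(r) = Σ_k |c_k| r^k
  = |-2|·2^0 + |1|·2^1 + |4|·2^2 + |0|·2^3 + |-2|·2^4
  = 2 + 2 + 16 + 0 + 32 = 52.
This bounds M(r) := max_{|z|=r} |p(z)| from above; equality holds iff all terms c_k z^k can be made to align in phase at a single z on |z|=r.
Part (b). At z = 2 (real, on the circle |z| = r):
  p(2) = (-2)·2^0 + (1)·2^1 + (4)·2^2 + (0)·2^3 + (-2)·2^4 = -16.
  |p(2)| = 16.
Check: |p(2)| = 16 ≤ 52 = M_tri(2). ✓ Equality does not hold at z = 2 (the coefficients have mixed signs, so the terms do not all align in phase there).

M_tri(2) = 52; |p(2)| = 16; equality at z=2: no.


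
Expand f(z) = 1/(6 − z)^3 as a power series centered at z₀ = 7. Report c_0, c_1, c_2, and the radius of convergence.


Let w = z − z₀, so z = z₀ + w.
Then 6 − z = 6 − (z₀ + w) = (6 − z₀) − w = -1 − w.
f(z) = 1/(-1 − w)^3 = (1/(-1)^3) · (1 − w/(-1))^{−3}.
By the binomial series (1−u)^{−3} = Σ_{n≥0} C(n+2, 2) u^n for |u|<1, with u = w/(-1):
  c_n = C(n+2, 2) / (-1)^(n+3).
  c_0 = 1/(-1)^3 = -1.
  c_1 = 3/(-1)^4 = 3.
  c_2 = 6/(-1)^5 = -6.
The series is valid for |w/d| < 1, i.e. |z − z₀| < |d|.
Radius of convergence: R = |6 − z₀| = |-1| = 1 (distance from z₀ to the singularity z = 6).

c_0 = -1, c_1 = 3, c_2 = -6; R = 1.


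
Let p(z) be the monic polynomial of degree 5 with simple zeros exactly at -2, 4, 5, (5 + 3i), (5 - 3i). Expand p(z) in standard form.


The polynomial is p(z) = ∏_{α ∈ S} (z − α), where S = {-2, 4, 5, (5 + 3i), (5 - 3i)}.
Expanding the product yields: p(z) = z^5 -17·z^4 + 106·z^3 -218·z^2 -332·z + 1360.
Note conjugate pairs combine to real quadratics: (z − (5+3i))(z − (5−3i)) = z² − 10z + 34.
The resulting polynomial has degree 5 and real coefficients as required.

p(z) = z^5 -17·z^4 + 106·z^3 -218·z^2 -332·z + 1360.


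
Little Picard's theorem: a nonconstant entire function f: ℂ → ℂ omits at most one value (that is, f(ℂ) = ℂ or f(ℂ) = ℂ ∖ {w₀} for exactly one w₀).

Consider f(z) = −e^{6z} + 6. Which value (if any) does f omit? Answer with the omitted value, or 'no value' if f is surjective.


Little Picard bounds the complement of f(ℂ) to at most one point.
e^{6z} is never zero on ℂ, so -1·e^{6z} takes every value in ℂ ∖ {0}. Adding 6 shifts the range to ℂ ∖ {6}. Thus f omits exactly the value 6.

Omitted value: 6.


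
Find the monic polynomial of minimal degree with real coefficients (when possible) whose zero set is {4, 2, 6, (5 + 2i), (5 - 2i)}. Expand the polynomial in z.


The polynomial is p(z) = ∏_{α ∈ S} (z − α), where S = {4, 2, 6, (5 + 2i), (5 - 2i)}.
Expanding the product yields: p(z) = z^5 -22·z^4 + 193·z^3 -836·z^2 + 1756·z -1392.
Note conjugate pairs combine to real quadratics: (z − (5+2i))(z − (5−2i)) = z² − 10z + 29.
The resulting polynomial has degree 5 and real coefficients as required.

p(z) = z^5 -22·z^4 + 193·z^3 -836·z^2 + 1756·z -1392.


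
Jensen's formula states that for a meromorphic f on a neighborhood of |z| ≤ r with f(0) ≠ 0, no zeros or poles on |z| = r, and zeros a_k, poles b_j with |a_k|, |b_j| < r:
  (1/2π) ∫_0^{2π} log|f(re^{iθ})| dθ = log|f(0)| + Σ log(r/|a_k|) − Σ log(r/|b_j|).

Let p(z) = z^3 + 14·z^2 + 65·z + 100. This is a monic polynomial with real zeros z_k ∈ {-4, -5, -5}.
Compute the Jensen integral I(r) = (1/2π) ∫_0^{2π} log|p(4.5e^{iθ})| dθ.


Zeros: -5, -5, -4; r = 4.5.
Inside |z| < r: -4. Outside (|z| ≥ r): -5, -5.
p(0) = 100, so log|p(0)| = log(100) = 4.6052.
Apply Jensen: I(r) = log|p(0)| + Σ_k log(r/|z_k|), summed over zeros inside |z| < r.
  log(r/|z_k|) for z_k = -4: log(4.5/4) = 0.1178
  Outside zeros (-5, -5) contribute nothing to the Jensen sum.
Sum over inside zeros: 0.1178.
I(r) = log|p(0)| + (inside sum) = 4.6052 + 0.1178 = 4.7230.
Note: since some zeros are outside |z| ≤ r, the simplified n·log(r) form does NOT apply — only the inside zeros contribute.

I(r) ≈ 4.7230.


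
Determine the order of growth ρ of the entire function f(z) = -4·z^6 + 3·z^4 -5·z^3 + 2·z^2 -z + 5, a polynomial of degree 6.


|f(z)| ≤ Σ|c_k|·r^k = O(r^6) as r → ∞. Polynomial growth is O(e^{r^ε}) for every ε > 0 (since r^6/e^{r^ε} → 0), so ρ ≤ ε for all ε > 0, i.e. ρ = 0. Every nonconstant polynomial has order 0.
Therefore ρ = 0.

Order ρ = 0.


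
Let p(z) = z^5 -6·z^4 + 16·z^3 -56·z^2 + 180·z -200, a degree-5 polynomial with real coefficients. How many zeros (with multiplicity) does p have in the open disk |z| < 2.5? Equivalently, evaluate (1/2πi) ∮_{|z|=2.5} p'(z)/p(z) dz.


The zeros of p are: 2, (3 + 1i), (3 - 1i), (-1 + 3i), (-1 - 3i).
Their magnitudes are: 2, 3.162, 3.162, 3.162, 3.162.
Zeros with |z| < R = 2.5: 2.
Count = 1.
By the argument principle, (1/2πi) ∮_{|z|=R} p'(z)/p(z) dz equals exactly this count.

Number of zeros inside |z| < 2.5: 1.


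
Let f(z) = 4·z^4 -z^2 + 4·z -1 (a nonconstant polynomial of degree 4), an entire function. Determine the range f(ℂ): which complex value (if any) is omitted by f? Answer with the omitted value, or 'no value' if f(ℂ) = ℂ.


Little Picard bounds the complement of f(ℂ) to at most one point.
For every w ∈ ℂ, the equation p(z) − w = 0 is a nonconstant polynomial in z and hence has at least one root by the fundamental theorem of algebra. So p is surjective onto ℂ, omitting no value.

Omitted value: no value.


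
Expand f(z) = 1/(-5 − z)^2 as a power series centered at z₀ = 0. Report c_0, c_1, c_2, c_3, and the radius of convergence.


Let w = z − z₀, so z = z₀ + w.
Then -5 − z = -5 − (z₀ + w) = (-5 − z₀) − w = -5 − w.
f(z) = 1/(-5 − w)^2 = (1/(-5)^2) · (1 − w/(-5))^{−2}.
By the binomial series (1−u)^{−2} = Σ_{n≥0} C(n+1, 1) u^n for |u|<1, with u = w/(-5):
  c_n = C(n+1, 1) / (-5)^(n+2).
  c_0 = 1/(-5)^2 = 1/25.
  c_1 = 2/(-5)^3 = -2/125.
  c_2 = 3/(-5)^4 = 3/625.
  c_3 = 4/(-5)^5 = -4/3125.
The series is valid for |w/d| < 1, i.e. |z − z₀| < |d|.
Radius of convergence: R = |-5 − z₀| = |-5| = 5 (distance from z₀ to the singularity z = -5).

c_0 = 1/25, c_1 = -2/125, c_2 = 3/625, c_3 = -4/3125; R = 5.


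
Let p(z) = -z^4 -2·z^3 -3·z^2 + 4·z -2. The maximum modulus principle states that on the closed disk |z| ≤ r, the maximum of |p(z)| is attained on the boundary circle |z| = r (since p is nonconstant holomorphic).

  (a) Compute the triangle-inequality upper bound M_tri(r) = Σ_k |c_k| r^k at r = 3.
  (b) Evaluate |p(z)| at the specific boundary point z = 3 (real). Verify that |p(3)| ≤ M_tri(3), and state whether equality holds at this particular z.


Coefficients: c_0 = -2, c_1 = 4, c_2 = -3, c_3 = -2, c_4 = -1. Radius r = 3.
Part (a). Triangle bound: M_tri(r) = Σ_k |c_k| r^k
  = |-2|·3^0 + |4|·3^1 + |-3|·3^2 + |-2|·3^3 + |-1|·3^4
  = 2 + 12 + 27 + 54 + 81 = 176.
This bounds M(r) := max_{|z|=r} |p(z)| from above; equality holds iff all terms c_k z^k can be made to align in phase at a single z on |z|=r.
Part (b). At z = 3 (real, on the circle |z| = r):
  p(3) = (-2)·3^0 + (4)·3^1 + (-3)·3^2 + (-2)·3^3 + (-1)·3^4 = -152.
  |p(3)| = 152.
Check: |p(3)| = 152 ≤ 176 = M_tri(3). ✓ Equality does not hold at z = 3 (the coefficients have mixed signs, so the terms do not all align in phase there).

M_tri(3) = 176; |p(3)| = 152; equality at z=3: no.


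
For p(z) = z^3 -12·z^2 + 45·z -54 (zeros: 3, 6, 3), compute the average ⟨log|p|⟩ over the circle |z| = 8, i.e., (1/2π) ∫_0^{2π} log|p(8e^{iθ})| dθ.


Zeros: 3, 3, 6; r = 8.
Inside |z| < r: 3, 3, 6. Outside (|z| ≥ r): ∅.
p(0) = -54, so log|p(0)| = log(54) = 3.9890.
Apply Jensen: I(r) = log|p(0)| + Σ_k log(r/|z_k|), summed over zeros inside |z| < r.
  log(r/|z_k|) for z_k = 3: log(8/3) = 0.9808
  log(r/|z_k|) for z_k = 6: log(8/6) = 0.2877
  log(r/|z_k|) for z_k = 3: log(8/3) = 0.9808
Sum over inside zeros: 2.2493.
I(r) = log|p(0)| + (inside sum) = 3.9890 + 2.2493 = 6.2383.
Closed form (all zeros inside, monic): I(r) = n·log(r) = 3·log(8) = 6.2383. ✓

I(r) ≈ 6.2383.


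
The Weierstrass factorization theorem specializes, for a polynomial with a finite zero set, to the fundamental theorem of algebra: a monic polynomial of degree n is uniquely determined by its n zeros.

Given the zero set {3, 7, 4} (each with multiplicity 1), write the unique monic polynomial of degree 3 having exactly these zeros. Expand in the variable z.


The polynomial is p(z) = ∏_{α ∈ S} (z − α), where S = {3, 7, 4}.
Expanding the product yields: p(z) = z^3 -14·z^2 + 61·z -84.
The resulting polynomial has degree 3 and real coefficients as required.

p(z) = z^3 -14·z^2 + 61·z -84.


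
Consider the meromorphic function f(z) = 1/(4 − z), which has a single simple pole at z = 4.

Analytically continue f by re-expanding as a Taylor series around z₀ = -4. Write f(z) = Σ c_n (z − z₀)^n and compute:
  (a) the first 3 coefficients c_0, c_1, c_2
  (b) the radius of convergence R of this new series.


Let w = z − z₀, so z = z₀ + w.
Then 4 − z = 4 − (z₀ + w) = (4 − z₀) − w = 8 − w.
f(z) = 1/(8 − w) = (1/(8)) · 1/(1 − w/(8)) = Σ_{n≥0} w^n / (8)^(n+1).
So c_n = 1/(8)^(n+1):
  c_0 = 1/(8)^1 = 1/8.
  c_1 = 1/(8)^2 = 1/64.
  c_2 = 1/(8)^3 = 1/512.
The series is valid for |w/d| < 1, i.e. |z − z₀| < |d|.
Radius of convergence: R = |4 − z₀| = |8| = 8 (distance from z₀ to the singularity z = 4).

c_0 = 1/8, c_1 = 1/64, c_2 = 1/512; R = 8.


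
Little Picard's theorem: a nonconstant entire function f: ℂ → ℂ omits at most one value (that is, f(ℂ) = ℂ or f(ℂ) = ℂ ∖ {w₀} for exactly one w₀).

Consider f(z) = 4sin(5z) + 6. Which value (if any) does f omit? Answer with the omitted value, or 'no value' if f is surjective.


Little Picard bounds the complement of f(ℂ) to at most one point.
sin is entire and surjective onto ℂ: for every w ∈ ℂ, sin(ζ) = w has a solution ζ ∈ ℂ (e.g., via the complex inverse arcsin). With ζ = 5z this gives z = ζ/(5). Then 4·sin(5z) takes every value in 4·ℂ = ℂ, and adding 6 is a bijection of ℂ. So f is surjective and omits no value. (Note: only on the real line is sin bounded by [−1, 1].)

Omitted value: no value.


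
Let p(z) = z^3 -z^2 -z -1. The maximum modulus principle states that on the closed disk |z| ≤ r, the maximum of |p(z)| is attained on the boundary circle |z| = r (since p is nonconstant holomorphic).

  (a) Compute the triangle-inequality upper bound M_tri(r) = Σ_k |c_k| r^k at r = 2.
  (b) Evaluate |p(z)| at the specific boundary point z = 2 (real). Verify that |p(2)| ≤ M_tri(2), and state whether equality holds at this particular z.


Coefficients: c_0 = -1, c_1 = -1, c_2 = -1, c_3 = 1. Radius r = 2.
Part (a). Triangle bound: M_tri(r) = Σ_k |c_k| r^k
  = |-1|·2^0 + |-1|·2^1 + |-1|·2^2 + |1|·2^3
  = 1 + 2 + 4 + 8 = 15.
This bounds M(r) := max_{|z|=r} |p(z)| from above; equality holds iff all terms c_k z^k can be made to align in phase at a single z on |z|=r.
Part (b). At z = 2 (real, on the circle |z| = r):
  p(2) = (-1)·2^0 + (-1)·2^1 + (-1)·2^2 + (1)·2^3 = 1.
  |p(2)| = 1.
Check: |p(2)| = 1 ≤ 15 = M_tri(2). ✓ Equality does not hold at z = 2 (the coefficients have mixed signs, so the terms do not all align in phase there).

M_tri(2) = 15; |p(2)| = 1; equality at z=2: no.


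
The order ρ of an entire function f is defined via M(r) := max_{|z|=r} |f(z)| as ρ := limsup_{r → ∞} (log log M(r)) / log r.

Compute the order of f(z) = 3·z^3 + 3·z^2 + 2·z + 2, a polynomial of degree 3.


|f(z)| ≤ Σ|c_k|·r^k = O(r^3) as r → ∞. Polynomial growth is O(e^{r^ε}) for every ε > 0 (since r^3/e^{r^ε} → 0), so ρ ≤ ε for all ε > 0, i.e. ρ = 0. Every nonconstant polynomial has order 0.
Therefore ρ = 0.

Order ρ = 0.


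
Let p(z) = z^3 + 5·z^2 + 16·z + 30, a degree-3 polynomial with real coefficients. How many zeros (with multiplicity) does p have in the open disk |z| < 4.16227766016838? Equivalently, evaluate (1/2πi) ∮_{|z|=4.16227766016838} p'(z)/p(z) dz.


The zeros of p are: -3, (-1 + 3i), (-1 - 3i).
Their magnitudes are: 3, 3.162, 3.162.
Zeros with |z| < R = 4.16227766016838: -3, (-1 + 3i), (-1 - 3i).
Count = 3.
By the argument principle, (1/2πi) ∮_{|z|=R} p'(z)/p(z) dz equals exactly this count.

Number of zeros inside |z| < 4.16227766016838: 3.


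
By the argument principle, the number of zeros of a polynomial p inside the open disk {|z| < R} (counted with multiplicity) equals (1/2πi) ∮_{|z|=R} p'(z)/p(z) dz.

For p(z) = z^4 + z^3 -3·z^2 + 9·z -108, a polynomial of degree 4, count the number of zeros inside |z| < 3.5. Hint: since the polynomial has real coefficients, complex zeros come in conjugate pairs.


The zeros of p are: -4, (0 + 3i), (0 - 3i), 3.
Their magnitudes are: 4, 3, 3, 3.
Zeros with |z| < R = 3.5: (0 + 3i), (0 - 3i), 3.
Count = 3.
By the argument principle, (1/2πi) ∮_{|z|=R} p'(z)/p(z) dz equals exactly this count.

Number of zeros inside |z| < 3.5: 3.


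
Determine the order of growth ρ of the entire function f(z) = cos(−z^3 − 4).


Write cos(w) = (e^{iw} ± e^{−iw})/(2 or 2i), so |cos(w)| ≤ e^{|w|}. With w = −z^3 − 4, |w| ≤ 1r^3 + 4 on |z|=r, giving M(r) ≤ e^{1r^3 + 4} and ρ ≤ 3. For the lower bound, choose z on |z|=r with -1z^3 purely imaginary of modulus 1r^3; then |cos(−z^3 − 4)| grows like e^{1r^3}/2, so ρ ≥ 3. Hence ρ = 3.
Therefore ρ = 3.

Order ρ = 3.


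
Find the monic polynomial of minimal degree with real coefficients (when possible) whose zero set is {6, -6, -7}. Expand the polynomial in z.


The polynomial is p(z) = ∏_{α ∈ S} (z − α), where S = {6, -6, -7}.
Expanding the product yields: p(z) = z^3 + 7·z^2 -36·z -252.
The resulting polynomial has degree 3 and real coefficients as required.

p(z) = z^3 + 7·z^2 -36·z -252.


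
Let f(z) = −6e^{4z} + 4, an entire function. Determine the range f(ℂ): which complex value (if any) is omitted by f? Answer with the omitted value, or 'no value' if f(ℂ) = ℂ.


Little Picard bounds the complement of f(ℂ) to at most one point.
e^{4z} is never zero on ℂ, so -6·e^{4z} takes every value in ℂ ∖ {0}. Adding 4 shifts the range to ℂ ∖ {4}. Thus f omits exactly the value 4.

Omitted value: 4.


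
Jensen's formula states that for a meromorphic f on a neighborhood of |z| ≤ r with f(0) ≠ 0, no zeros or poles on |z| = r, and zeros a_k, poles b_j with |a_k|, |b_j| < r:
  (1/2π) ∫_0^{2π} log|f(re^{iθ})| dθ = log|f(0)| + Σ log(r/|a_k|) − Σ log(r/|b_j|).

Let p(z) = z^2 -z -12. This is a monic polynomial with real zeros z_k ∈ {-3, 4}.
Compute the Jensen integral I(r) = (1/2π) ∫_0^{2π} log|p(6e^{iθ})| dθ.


Zeros: -3, 4; r = 6.
Inside |z| < r: -3, 4. Outside (|z| ≥ r): ∅.
p(0) = -12, so log|p(0)| = log(12) = 2.4849.
Apply Jensen: I(r) = log|p(0)| + Σ_k log(r/|z_k|), summed over zeros inside |z| < r.
  log(r/|z_k|) for z_k = -3: log(6/3) = 0.6931
  log(r/|z_k|) for z_k = 4: log(6/4) = 0.4055
Sum over inside zeros: 1.0986.
I(r) = log|p(0)| + (inside sum) = 2.4849 + 1.0986 = 3.5835.
Closed form (all zeros inside, monic): I(r) = n·log(r) = 2·log(6) = 3.5835. ✓

I(r) ≈ 3.5835.


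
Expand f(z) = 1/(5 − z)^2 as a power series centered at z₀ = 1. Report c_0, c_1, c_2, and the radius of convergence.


Let w = z − z₀, so z = z₀ + w.
Then 5 − z = 5 − (z₀ + w) = (5 − z₀) − w = 4 − w.
f(z) = 1/(4 − w)^2 = (1/(4)^2) · (1 − w/(4))^{−2}.
By the binomial series (1−u)^{−2} = Σ_{n≥0} C(n+1, 1) u^n for |u|<1, with u = w/(4):
  c_n = C(n+1, 1) / (4)^(n+2).
  c_0 = 1/(4)^2 = 1/16.
  c_1 = 2/(4)^3 = 1/32.
  c_2 = 3/(4)^4 = 3/256.
The series is valid for |w/d| < 1, i.e. |z − z₀| < |d|.
Radius of convergence: R = |5 − z₀| = |4| = 4 (distance from z₀ to the singularity z = 5).

c_0 = 1/16, c_1 = 1/32, c_2 = 3/256; R = 4.


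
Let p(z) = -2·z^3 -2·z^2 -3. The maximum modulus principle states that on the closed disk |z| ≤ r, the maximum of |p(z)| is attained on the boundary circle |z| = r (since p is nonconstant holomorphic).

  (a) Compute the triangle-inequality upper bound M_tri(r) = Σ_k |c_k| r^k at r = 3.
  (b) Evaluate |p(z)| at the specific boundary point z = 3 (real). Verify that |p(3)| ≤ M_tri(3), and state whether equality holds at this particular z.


Coefficients: c_0 = -3, c_1 = 0, c_2 = -2, c_3 = -2. Radius r = 3.
Part (a). Triangle bound: M_tri(r) = Σ_k |c_k| r^k
  = |-3|·3^0 + |0|·3^1 + |-2|·3^2 + |-2|·3^3
  = 3 + 0 + 18 + 54 = 75.
This bounds M(r) := max_{|z|=r} |p(z)| from above; equality holds iff all terms c_k z^k can be made to align in phase at a single z on |z|=r.
Part (b). At z = 3 (real, on the circle |z| = r):
  p(3) = (-3)·3^0 + (0)·3^1 + (-2)·3^2 + (-2)·3^3 = -75.
  |p(3)| = 75.
Since all nonzero coefficients share the same sign, |p(3)| = 75 = M_tri(3); the triangle bound is attained at z = 3, so in fact M(r) = 75.

M_tri(3) = 75; |p(3)| = 75; equality at z=3: yes.


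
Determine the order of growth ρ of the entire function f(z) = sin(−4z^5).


Write sin(w) = (e^{iw} ± e^{−iw})/(2 or 2i), so |sin(w)| ≤ e^{|w|}. With w = −4z^5, |w| ≤ 4r^5 + 0 on |z|=r, giving M(r) ≤ e^{4r^5 + 0} and ρ ≤ 5. For the lower bound, choose z on |z|=r with -4z^5 purely imaginary of modulus 4r^5; then |sin(−4z^5)| grows like e^{4r^5}/2, so ρ ≥ 5. Hence ρ = 5.
Therefore ρ = 5.

Order ρ = 5.


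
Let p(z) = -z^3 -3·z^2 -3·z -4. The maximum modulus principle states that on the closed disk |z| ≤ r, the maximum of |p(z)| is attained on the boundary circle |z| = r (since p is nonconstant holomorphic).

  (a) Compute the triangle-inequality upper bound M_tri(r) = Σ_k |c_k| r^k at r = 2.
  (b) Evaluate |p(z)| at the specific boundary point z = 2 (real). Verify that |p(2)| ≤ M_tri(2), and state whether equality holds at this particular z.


Coefficients: c_0 = -4, c_1 = -3, c_2 = -3, c_3 = -1. Radius r = 2.
Part (a). Triangle bound: M_tri(r) = Σ_k |c_k| r^k
  = |-4|·2^0 + |-3|·2^1 + |-3|·2^2 + |-1|·2^3
  = 4 + 6 + 12 + 8 = 30.
This bounds M(r) := max_{|z|=r} |p(z)| from above; equality holds iff all terms c_k z^k can be made to align in phase at a single z on |z|=r.
Part (b). At z = 2 (real, on the circle |z| = r):
  p(2) = (-4)·2^0 + (-3)·2^1 + (-3)·2^2 + (-1)·2^3 = -30.
  |p(2)| = 30.
Since all nonzero coefficients share the same sign, |p(2)| = 30 = M_tri(2); the triangle bound is attained at z = 2, so in fact M(r) = 30.

M_tri(2) = 30; |p(2)| = 30; equality at z=2: yes.


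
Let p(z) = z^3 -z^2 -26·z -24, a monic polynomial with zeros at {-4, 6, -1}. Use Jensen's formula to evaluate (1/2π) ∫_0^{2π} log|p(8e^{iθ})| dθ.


Zeros: -4, -1, 6; r = 8.
Inside |z| < r: -4, -1, 6. Outside (|z| ≥ r): ∅.
p(0) = -24, so log|p(0)| = log(24) = 3.1781.
Apply Jensen: I(r) = log|p(0)| + Σ_k log(r/|z_k|), summed over zeros inside |z| < r.
  log(r/|z_k|) for z_k = -4: log(8/4) = 0.6931
  log(r/|z_k|) for z_k = 6: log(8/6) = 0.2877
  log(r/|z_k|) for z_k = -1: log(8/1) = 2.0794
Sum over inside zeros: 3.0603.
I(r) = log|p(0)| + (inside sum) = 3.1781 + 3.0603 = 6.2383.
Closed form (all zeros inside, monic): I(r) = n·log(r) = 3·log(8) = 6.2383. ✓

I(r) ≈ 6.2383.


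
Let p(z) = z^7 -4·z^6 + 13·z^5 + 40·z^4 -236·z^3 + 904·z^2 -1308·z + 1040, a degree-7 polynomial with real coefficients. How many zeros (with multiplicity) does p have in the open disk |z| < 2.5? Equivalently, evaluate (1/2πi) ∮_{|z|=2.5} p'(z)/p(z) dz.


The zeros of p are: (2 + 3i), (2 - 3i), (1 + 1i), (1 - 1i), (1 + 3i), (1 - 3i), -4.
Their magnitudes are: 3.606, 3.606, 1.414, 1.414, 3.162, 3.162, 4.
Zeros with |z| < R = 2.5: (1 + 1i), (1 - 1i).
Count = 2.
By the argument principle, (1/2πi) ∮_{|z|=R} p'(z)/p(z) dz equals exactly this count.

Number of zeros inside |z| < 2.5: 2.


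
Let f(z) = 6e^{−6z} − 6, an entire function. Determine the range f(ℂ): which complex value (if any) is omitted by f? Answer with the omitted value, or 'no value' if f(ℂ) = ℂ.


Little Picard bounds the complement of f(ℂ) to at most one point.
e^{−6z} is never zero on ℂ, so 6·e^{−6z} takes every value in ℂ ∖ {0}. Adding -6 shifts the range to ℂ ∖ {-6}. Thus f omits exactly the value -6.

Omitted value: -6.


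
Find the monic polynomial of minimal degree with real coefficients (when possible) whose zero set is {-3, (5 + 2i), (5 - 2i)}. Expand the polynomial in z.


The polynomial is p(z) = ∏_{α ∈ S} (z − α), where S = {-3, (5 + 2i), (5 - 2i)}.
Expanding the product yields: p(z) = z^3 -7·z^2 -z + 87.
Note conjugate pairs combine to real quadratics: (z − (5+2i))(z − (5−2i)) = z² − 10z + 29.
The resulting polynomial has degree 3 and real coefficients as required.

p(z) = z^3 -7·z^2 -z + 87.


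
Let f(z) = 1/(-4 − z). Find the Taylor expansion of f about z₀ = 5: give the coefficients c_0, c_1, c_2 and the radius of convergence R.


Let w = z − z₀, so z = z₀ + w.
Then -4 − z = -4 − (z₀ + w) = (-4 − z₀) − w = -9 − w.
f(z) = 1/(-9 − w) = (1/(-9)) · 1/(1 − w/(-9)) = Σ_{n≥0} w^n / (-9)^(n+1).
So c_n = 1/(-9)^(n+1):
  c_0 = 1/(-9)^1 = -1/9.
  c_1 = 1/(-9)^2 = 1/81.
  c_2 = 1/(-9)^3 = -1/729.
The series is valid for |w/d| < 1, i.e. |z − z₀| < |d|.
Radius of convergence: R = |-4 − z₀| = |-9| = 9 (distance from z₀ to the singularity z = -4).

c_0 = -1/9, c_1 = 1/81, c_2 = -1/729; R = 9.
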